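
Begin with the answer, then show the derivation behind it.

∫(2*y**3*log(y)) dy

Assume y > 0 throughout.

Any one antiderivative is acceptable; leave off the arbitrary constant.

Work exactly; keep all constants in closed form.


The answer is y**4*log(y)/2 - y**4/8.
Step 1. Integrate ∫(2*y**3*log(y)) dy by parts with u = log(y), dv = (2*y**3) dy, so v = y**4/2 [assuming y > 0]: now y**4*log(y)/2 + ∫(-y**3/2) dy.
Step 2. Evaluate the standard form: now y**4*log(y)/2 - y**4/8.
Answer: y**4*log(y)/2 - y**4/8.


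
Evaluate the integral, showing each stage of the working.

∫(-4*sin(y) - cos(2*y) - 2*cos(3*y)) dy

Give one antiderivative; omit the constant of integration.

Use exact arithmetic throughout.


Step 1. Rewrite: now ∫(-4*sin(y)) dy + ∫(-cos(2*y)) dy + ∫(-2*cos(3*y)) dy.
Step 2. Evaluate the standard form: now -sin(2*y)/2 + ∫(-4*sin(y)) dy + ∫(-2*cos(3*y)) dy.
Step 3. Evaluate the standard form: now -sin(2*y)/2 + 4*cos(y) + ∫(-2*cos(3*y)) dy.
Step 4. Evaluate the standard form: now -sin(2*y)/2 - 2*sin(3*y)/3 + 4*cos(y).
Answer: -sin(2*y)/2 - 2*sin(3*y)/3 + 4*cos(y).


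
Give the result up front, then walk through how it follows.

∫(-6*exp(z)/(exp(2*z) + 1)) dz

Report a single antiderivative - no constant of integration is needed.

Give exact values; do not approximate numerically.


The answer is -6*atan(exp(z)).
Step 1. Substitute u = exp(z), turning ∫(-6*exp(z)/(exp(2*z) + 1)) dz into ∫(-6/(u**2 + 1)) du: now ∫(-6/(u**2 + 1)) du.
Step 2. Evaluate the standard form: now -6*atan(u).
Step 3. Substitute back u = exp(z): now -6*atan(exp(z)).
Answer: -6*atan(exp(z)).


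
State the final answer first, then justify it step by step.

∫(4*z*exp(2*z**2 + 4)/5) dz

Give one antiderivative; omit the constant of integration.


The answer is exp(2*z**2 + 4)/5.
Step 1. Substitute u = z**2 + 2, turning ∫(4*z*exp(2*z**2 + 4)/5) dz into ∫(2*exp(2*u)/5) du: now ∫(2*exp(2*u)/5) du.
Step 2. Evaluate the standard form: now exp(2*u)/5.
Step 3. Substitute back u = z**2 + 2: now exp(2*z**2 + 4)/5.
Answer: exp(2*z**2 + 4)/5.


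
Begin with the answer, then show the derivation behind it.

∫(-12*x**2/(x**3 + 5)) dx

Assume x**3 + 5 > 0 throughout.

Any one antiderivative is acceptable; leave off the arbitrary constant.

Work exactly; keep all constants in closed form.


The answer is -4*log(x**3 + 5).
Step 1. Substitute u = x**3 + 5, turning ∫(-12*x**2/(x**3 + 5)) dx into ∫(-4/u) du: now ∫(-4/u) du.
Step 2. Evaluate the standard form [assuming u > 0]: now -4*log(u).
Step 3. Substitute back u = x**3 + 5: now -4*log(x**3 + 5).
Answer: -4*log(x**3 + 5).


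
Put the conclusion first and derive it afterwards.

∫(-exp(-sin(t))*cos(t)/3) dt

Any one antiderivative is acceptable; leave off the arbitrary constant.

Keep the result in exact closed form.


The answer is exp(-sin(t))/3.
Step 1. Substitute u = sin(t), turning ∫(-exp(-sin(t))*cos(t)/3) dt into ∫(-exp(-u)/3) du: now ∫(-exp(-u)/3) du.
Step 2. Evaluate the standard form: now exp(-u)/3.
Step 3. Substitute back u = sin(t): now exp(-sin(t))/3.
Answer: exp(-sin(t))/3.


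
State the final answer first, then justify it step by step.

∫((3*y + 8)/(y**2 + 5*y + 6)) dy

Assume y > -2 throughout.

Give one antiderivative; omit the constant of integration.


The answer is 2*log(y + 2) + log(y + 3).
Step 1. Decompose ∫((3*y + 8)/(y**2 + 5*y + 6)) dy by partial fractions, (3*y + 8)/(y**2 + 5*y + 6) = 1/(y + 3) + 2/(y + 2): now ∫(2/(y + 2)) dy + ∫(1/(y + 3)) dy.
Step 2. Evaluate the standard form [assuming y > -2]: now 2*log(y + 2) + ∫(1/(y + 3)) dy.
Step 3. Evaluate the standard form [assuming y > -3]: now 2*log(y + 2) + log(y + 3).
Answer: 2*log(y + 2) + log(y + 3).


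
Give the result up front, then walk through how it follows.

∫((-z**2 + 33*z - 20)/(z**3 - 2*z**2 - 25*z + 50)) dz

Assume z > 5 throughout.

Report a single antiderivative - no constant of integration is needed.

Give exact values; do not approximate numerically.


The answer is 4*log(z - 5) - 2*log(z - 2) - 3*log(z + 5).
Step 1. Decompose ∫((-z**2 + 33*z - 20)/(z**3 - 2*z**2 - 25*z + 50)) dz by partial fractions, (-z**2 + 33*z - 20)/(z**3 - 2*z**2 - 25*z + 50) = -3/(z + 5) - 2/(z - 2) + 4/(z - 5): now ∫(4/(z - 5)) dz + ∫(-2/(z - 2)) dz + ∫(-3/(z + 5)) dz.
Step 2. Evaluate the standard form [assuming z > 2]: now -2*log(z - 2) + ∫(4/(z - 5)) dz + ∫(-3/(z + 5)) dz.
Step 3. Evaluate the standard form [assuming z > -5]: now -2*log(z - 2) - 3*log(z + 5) + ∫(4/(z - 5)) dz.
Step 4. Evaluate the standard form [assuming z > 5]: now 4*log(z - 5) - 2*log(z - 2) - 3*log(z + 5).
Answer: 4*log(z - 5) - 2*log(z - 2) - 3*log(z + 5).


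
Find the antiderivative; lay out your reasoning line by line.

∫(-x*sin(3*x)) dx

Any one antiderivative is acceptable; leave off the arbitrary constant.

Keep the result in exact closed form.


Step 1. Integrate ∫(-x*sin(3*x)) dx by parts with u = x, dv = (-sin(3*x)) dx, so v = cos(3*x)/3: now x*cos(3*x)/3 + ∫(-cos(3*x)/3) dx.
Step 2. Evaluate the standard form: now x*cos(3*x)/3 - sin(3*x)/9.
Answer: x*cos(3*x)/3 - sin(3*x)/9.


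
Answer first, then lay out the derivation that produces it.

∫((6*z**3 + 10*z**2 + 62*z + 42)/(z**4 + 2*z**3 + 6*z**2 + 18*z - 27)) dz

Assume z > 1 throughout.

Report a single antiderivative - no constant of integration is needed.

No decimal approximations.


The answer is 3*log(z - 1) + 3*log(z + 3) + 4*atan(z/3)/3.
Step 1. Decompose ∫((6*z**3 + 10*z**2 + 62*z + 42)/(z**4 + 2*z**3 + 6*z**2 + 18*z - 27)) dz by partial fractions, (6*z**3 + 10*z**2 + 62*z + 42)/(z**4 + 2*z**3 + 6*z**2 + 18*z - 27) = 4/(z**2 + 9) + 3/(z + 3) + 3/(z - 1): now ∫(3/(z - 1)) dz + ∫(3/(z + 3)) dz + ∫(4/(z**2 + 9)) dz.
Step 2. Evaluate the standard form [assuming z > -3]: now 3*log(z + 3) + ∫(3/(z - 1)) dz + ∫(4/(z**2 + 9)) dz.
Step 3. Evaluate the standard form [assuming z > 1]: now 3*log(z - 1) + 3*log(z + 3) + ∫(4/(z**2 + 9)) dz.
Step 4. Evaluate the standard form: now 3*log(z - 1) + 3*log(z + 3) + 4*atan(z/3)/3.
Answer: 3*log(z - 1) + 3*log(z + 3) + 4*atan(z/3)/3.


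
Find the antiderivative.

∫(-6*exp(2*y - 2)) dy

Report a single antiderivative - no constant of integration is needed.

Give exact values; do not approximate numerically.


Answer: -3*exp(2*y - 2).


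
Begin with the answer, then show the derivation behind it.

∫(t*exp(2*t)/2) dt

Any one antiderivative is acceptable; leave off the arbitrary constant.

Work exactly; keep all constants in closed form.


The answer is t*exp(2*t)/4 - exp(2*t)/8.
Step 1. Integrate ∫(t*exp(2*t)/2) dt by parts with u = t, dv = (exp(2*t)/2) dt, so v = exp(2*t)/4: now t*exp(2*t)/4 + ∫(-exp(2*t)/4) dt.
Step 2. Evaluate the standard form: now t*exp(2*t)/4 - exp(2*t)/8.
Answer: t*exp(2*t)/4 - exp(2*t)/8.


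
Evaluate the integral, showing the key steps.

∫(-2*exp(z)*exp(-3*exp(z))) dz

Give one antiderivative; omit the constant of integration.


Step 1. Substitute u = exp(z), turning ∫(-2*exp(z)*exp(-3*exp(z))) dz into ∫(-2*exp(-3*u)) du: now ∫(-2*exp(-3*u)) du.
Step 2. Evaluate the standard form: now 2*exp(-3*u)/3.
Step 3. Substitute back u = exp(z): now 2*exp(-3*exp(z))/3.
Answer: 2*exp(-3*exp(z))/3.


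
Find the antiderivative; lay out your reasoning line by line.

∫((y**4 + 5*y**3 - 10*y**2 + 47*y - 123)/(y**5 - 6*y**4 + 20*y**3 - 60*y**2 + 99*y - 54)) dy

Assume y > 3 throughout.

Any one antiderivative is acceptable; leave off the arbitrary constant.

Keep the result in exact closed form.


Step 1. Decompose ∫((y**4 + 5*y**3 - 10*y**2 + 47*y - 123)/(y**5 - 6*y**4 + 20*y**3 - 60*y**2 + 99*y - 54)) dy by partial fractions, (y**4 + 5*y**3 - 10*y**2 + 47*y - 123)/(y**5 - 6*y**4 + 20*y**3 - 60*y**2 + 99*y - 54) = 1/(y**2 + 9) - 4/(y - 1) + 1/(y - 2) + 4/(y - 3): now ∫(4/(y - 3)) dy + ∫(1/(y - 2)) dy + ∫(-4/(y - 1)) dy + ∫(1/(y**2 + 9)) dy.
Step 2. Evaluate the standard form [assuming y > 3]: now 4*log(y - 3) + ∫(1/(y - 2)) dy + ∫(-4/(y - 1)) dy + ∫(1/(y**2 + 9)) dy.
Step 3. Evaluate the standard form [assuming y > 2]: now 4*log(y - 3) + log(y - 2) + ∫(-4/(y - 1)) dy + ∫(1/(y**2 + 9)) dy.
Step 4. Evaluate the standard form [assuming y > 1]: now 4*log(y - 3) + log(y - 2) - 4*log(y - 1) + ∫(1/(y**2 + 9)) dy.
Step 5. Evaluate the standard form: now 4*log(y - 3) + log(y - 2) - 4*log(y - 1) + atan(y/3)/3.
Answer: 4*log(y - 3) + log(y - 2) - 4*log(y - 1) + atan(y/3)/3.


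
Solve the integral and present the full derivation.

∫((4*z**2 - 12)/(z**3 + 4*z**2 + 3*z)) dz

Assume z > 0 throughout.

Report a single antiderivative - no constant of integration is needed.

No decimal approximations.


Step 1. Decompose ∫((4*z**2 - 12)/(z**3 + 4*z**2 + 3*z)) dz by partial fractions, (4*z**2 - 12)/(z**3 + 4*z**2 + 3*z) = 4/(z + 3) + 4/(z + 1) - 4/z: now ∫(-4/z) dz + ∫(4/(z + 1)) dz + ∫(4/(z + 3)) dz.
Step 2. Evaluate the standard form [assuming z > -3]: now 4*log(z + 3) + ∫(-4/z) dz + ∫(4/(z + 1)) dz.
Step 3. Evaluate the standard form [assuming z > 0]: now -4*log(z) + 4*log(z + 3) + ∫(4/(z + 1)) dz.
Step 4. Evaluate the standard form [assuming z > -1]: now -4*log(z) + 4*log(z + 1) + 4*log(z + 3).
Answer: -4*log(z) + 4*log(z + 1) + 4*log(z + 3).


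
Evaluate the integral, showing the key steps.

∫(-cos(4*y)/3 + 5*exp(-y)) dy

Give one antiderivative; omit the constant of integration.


Step 1. Rewrite: now ∫(5*exp(-y)) dy + ∫(-cos(4*y)/3) dy.
Step 2. Evaluate the standard form: now ∫(-cos(4*y)/3) dy - 5*exp(-y).
Step 3. Evaluate the standard form: now -sin(4*y)/12 - 5*exp(-y).
Answer: -sin(4*y)/12 - 5*exp(-y).


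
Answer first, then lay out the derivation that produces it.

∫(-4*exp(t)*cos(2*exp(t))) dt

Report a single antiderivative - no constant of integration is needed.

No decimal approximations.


The answer is -2*sin(2*exp(t)).
Step 1. Substitute u = exp(t), turning ∫(-4*exp(t)*cos(2*exp(t))) dt into ∫(-4*cos(2*u)) du: now ∫(-4*cos(2*u)) du.
Step 2. Evaluate the standard form: now -2*sin(2*u).
Step 3. Substitute back u = exp(t): now -2*sin(2*exp(t)).
Answer: -2*sin(2*exp(t)).


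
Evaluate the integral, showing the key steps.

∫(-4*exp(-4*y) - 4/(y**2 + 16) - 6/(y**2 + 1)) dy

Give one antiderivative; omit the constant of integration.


Step 1. Rewrite: now ∫(-6/(y**2 + 1)) dy + ∫(-4/(y**2 + 16)) dy + ∫(-4*exp(-4*y)) dy.
Step 2. Evaluate the standard form: now -6*atan(y) + ∫(-4/(y**2 + 16)) dy + ∫(-4*exp(-4*y)) dy.
Step 3. Evaluate the standard form: now -atan(y/4) - 6*atan(y) + ∫(-4*exp(-4*y)) dy.
Step 4. Evaluate the standard form: now -atan(y/4) - 6*atan(y) + exp(-4*y).
Answer: -atan(y/4) - 6*atan(y) + exp(-4*y).


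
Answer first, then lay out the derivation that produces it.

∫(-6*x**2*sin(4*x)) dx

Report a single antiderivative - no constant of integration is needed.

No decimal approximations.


The answer is 3*x**2*cos(4*x)/2 - 3*x*sin(4*x)/4 - 3*cos(4*x)/16.
Step 1. Integrate ∫(-6*x**2*sin(4*x)) dx by parts with u = x**2, dv = (-6*sin(4*x)) dx, so v = 3*cos(4*x)/2: now 3*x**2*cos(4*x)/2 + ∫(-3*x*cos(4*x)) dx.
Step 2. Integrate ∫(-3*x*cos(4*x)) dx by parts with u = x, dv = (-3*cos(4*x)) dx, so v = -3*sin(4*x)/4: now 3*x**2*cos(4*x)/2 - 3*x*sin(4*x)/4 + ∫(3*sin(4*x)/4) dx.
Step 3. Evaluate the standard form: now 3*x**2*cos(4*x)/2 - 3*x*sin(4*x)/4 - 3*cos(4*x)/16.
Answer: 3*x**2*cos(4*x)/2 - 3*x*sin(4*x)/4 - 3*cos(4*x)/16.


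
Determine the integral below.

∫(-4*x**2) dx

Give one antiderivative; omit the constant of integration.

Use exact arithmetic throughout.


Answer: -4*x**3/3.


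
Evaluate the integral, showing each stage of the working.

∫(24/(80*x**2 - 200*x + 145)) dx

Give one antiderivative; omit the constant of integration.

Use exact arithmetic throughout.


Step 1. Substitute u = 5 - 4*x, turning ∫(24/(80*x**2 - 200*x + 145)) dx into ∫(-6/(5*(u**2 + 4))) du: now ∫(-6/(5*(u**2 + 4))) du.
Step 2. Evaluate the standard form: now -3*atan(u/2)/5.
Step 3. Substitute back u = 5 - 4*x: now 3*atan(2*x - 5/2)/5.
Answer: 3*atan(2*x - 5/2)/5.


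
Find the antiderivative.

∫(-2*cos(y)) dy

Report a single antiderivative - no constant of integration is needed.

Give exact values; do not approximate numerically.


Answer: -2*sin(y).


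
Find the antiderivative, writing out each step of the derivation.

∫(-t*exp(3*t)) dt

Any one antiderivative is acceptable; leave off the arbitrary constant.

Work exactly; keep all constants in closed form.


Step 1. Integrate ∫(-t*exp(3*t)) dt by parts with u = t, dv = (-exp(3*t)) dt, so v = -exp(3*t)/3: now -t*exp(3*t)/3 + ∫(exp(3*t)/3) dt.
Step 2. Evaluate the standard form: now -t*exp(3*t)/3 + exp(3*t)/9.
Answer: -t*exp(3*t)/3 + exp(3*t)/9.


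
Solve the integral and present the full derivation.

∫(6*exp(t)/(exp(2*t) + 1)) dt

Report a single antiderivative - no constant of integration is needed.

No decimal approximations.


Step 1. Substitute u = exp(t), turning ∫(6*exp(t)/(exp(2*t) + 1)) dt into ∫(6/(u**2 + 1)) du: now ∫(6/(u**2 + 1)) du.
Step 2. Evaluate the standard form: now 6*atan(u).
Step 3. Substitute back u = exp(t): now 6*atan(exp(t)).
Answer: 6*atan(exp(t)).


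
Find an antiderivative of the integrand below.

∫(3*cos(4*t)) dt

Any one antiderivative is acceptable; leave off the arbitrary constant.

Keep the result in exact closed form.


Answer: 3*sin(4*t)/4.


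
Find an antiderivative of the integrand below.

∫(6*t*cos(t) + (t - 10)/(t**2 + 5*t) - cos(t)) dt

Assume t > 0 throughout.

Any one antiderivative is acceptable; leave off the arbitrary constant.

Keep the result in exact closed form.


Answer: 6*t*sin(t) - 2*log(t) + 3*log(t + 5) - sin(t) + 6*cos(t).


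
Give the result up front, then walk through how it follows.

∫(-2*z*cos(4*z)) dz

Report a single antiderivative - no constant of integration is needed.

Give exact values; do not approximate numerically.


The answer is -z*sin(4*z)/2 - cos(4*z)/8.
Step 1. Integrate ∫(-2*z*cos(4*z)) dz by parts with u = z, dv = (-2*cos(4*z)) dz, so v = -sin(4*z)/2: now -z*sin(4*z)/2 + ∫(sin(4*z)/2) dz.
Step 2. Evaluate the standard form: now -z*sin(4*z)/2 - cos(4*z)/8.
Answer: -z*sin(4*z)/2 - cos(4*z)/8.


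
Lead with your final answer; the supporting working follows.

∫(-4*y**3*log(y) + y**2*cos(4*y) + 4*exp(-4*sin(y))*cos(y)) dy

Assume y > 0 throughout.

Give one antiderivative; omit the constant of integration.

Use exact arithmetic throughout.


The answer is -y**4*log(y) + y**4/4 + y**2*sin(4*y)/4 + y*cos(4*y)/8 - sin(4*y)/32 - exp(-4*sin(y)).
Step 1. Rewrite: now ∫(y**2*cos(4*y)) dy + ∫(-4*y**3*log(y)) dy + ∫(4*exp(-4*sin(y))*cos(y)) dy.
Step 2. Integrate ∫(y**2*cos(4*y)) dy by parts with u = y**2, dv = (cos(4*y)) dy, so v = sin(4*y)/4: now y**2*sin(4*y)/4 + ∫(-y*sin(4*y)/2) dy + ∫(-4*y**3*log(y)) dy + ∫(4*exp(-4*sin(y))*cos(y)) dy.
Step 3. Integrate ∫(-y*sin(4*y)/2) dy by parts with u = y, dv = (-sin(4*y)/2) dy, so v = cos(4*y)/8: now y**2*sin(4*y)/4 + y*cos(4*y)/8 + ∫(-4*y**3*log(y)) dy + ∫(4*exp(-4*sin(y))*cos(y)) dy + ∫(-cos(4*y)/8) dy.
Step 4. Evaluate the standard form: now y**2*sin(4*y)/4 + y*cos(4*y)/8 - sin(4*y)/32 + ∫(-4*y**3*log(y)) dy + ∫(4*exp(-4*sin(y))*cos(y)) dy.
Step 5. Integrate ∫(-4*y**3*log(y)) dy by parts with u = log(y), dv = (-4*y**3) dy, so v = -y**4 [assuming y > 0]: now -y**4*log(y) + y**2*sin(4*y)/4 + y*cos(4*y)/8 - sin(4*y)/32 + ∫(y**3) dy + ∫(4*exp(-4*sin(y))*cos(y)) dy.
Step 6. Evaluate the standard form: now -y**4*log(y) + y**4/4 + y**2*sin(4*y)/4 + y*cos(4*y)/8 - sin(4*y)/32 + ∫(4*exp(-4*sin(y))*cos(y)) dy.
Step 7. Substitute u = sin(y), turning ∫(4*exp(-4*sin(y))*cos(y)) dy into ∫(4*exp(-4*u)) du: now -y**4*log(y) + y**4/4 + y**2*sin(4*y)/4 + y*cos(4*y)/8 - sin(4*y)/32 + ∫(4*exp(-4*u)) du.
Step 8. Evaluate the standard form: now -y**4*log(y) + y**4/4 + y**2*sin(4*y)/4 + y*cos(4*y)/8 - sin(4*y)/32 - exp(-4*u).
Step 9. Substitute back u = sin(y): now -y**4*log(y) + y**4/4 + y**2*sin(4*y)/4 + y*cos(4*y)/8 - sin(4*y)/32 - exp(-4*sin(y)).
Answer: -y**4*log(y) + y**4/4 + y**2*sin(4*y)/4 + y*cos(4*y)/8 - sin(4*y)/32 - exp(-4*sin(y)).


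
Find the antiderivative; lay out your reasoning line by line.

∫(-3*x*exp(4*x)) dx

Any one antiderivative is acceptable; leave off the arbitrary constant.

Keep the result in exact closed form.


Step 1. Integrate ∫(-3*x*exp(4*x)) dx by parts with u = x, dv = (-3*exp(4*x)) dx, so v = -3*exp(4*x)/4: now -3*x*exp(4*x)/4 + ∫(3*exp(4*x)/4) dx.
Step 2. Evaluate the standard form: now -3*x*exp(4*x)/4 + 3*exp(4*x)/16.
Answer: -3*x*exp(4*x)/4 + 3*exp(4*x)/16.


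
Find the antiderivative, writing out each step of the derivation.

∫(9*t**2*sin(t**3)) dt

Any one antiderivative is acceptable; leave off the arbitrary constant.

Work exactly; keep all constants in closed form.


Step 1. Substitute u = t**3, turning ∫(9*t**2*sin(t**3)) dt into ∫(3*sin(u)) du: now ∫(3*sin(u)) du.
Step 2. Evaluate the standard form: now -3*cos(u).
Step 3. Substitute back u = t**3: now -3*cos(t**3).
Answer: -3*cos(t**3).


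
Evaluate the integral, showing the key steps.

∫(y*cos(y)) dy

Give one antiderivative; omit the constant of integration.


Step 1. Integrate ∫(y*cos(y)) dy by parts with u = y, dv = (cos(y)) dy, so v = sin(y): now y*sin(y) + ∫(-sin(y)) dy.
Step 2. Evaluate the standard form: now y*sin(y) + cos(y).
Answer: y*sin(y) + cos(y).


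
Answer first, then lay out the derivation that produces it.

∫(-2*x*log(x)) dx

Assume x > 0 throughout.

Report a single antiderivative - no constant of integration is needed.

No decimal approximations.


The answer is -x**2*log(x) + x**2/2.
Step 1. Integrate ∫(-2*x*log(x)) dx by parts with u = log(x), dv = (-2*x) dx, so v = -x**2 [assuming x > 0]: now -x**2*log(x) + ∫(x) dx.
Step 2. Evaluate the standard form: now -x**2*log(x) + x**2/2.
Answer: -x**2*log(x) + x**2/2.


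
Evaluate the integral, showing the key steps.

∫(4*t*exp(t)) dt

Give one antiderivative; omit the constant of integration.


Step 1. Integrate ∫(4*t*exp(t)) dt by parts with u = t, dv = (4*exp(t)) dt, so v = 4*exp(t): now 4*t*exp(t) + ∫(-4*exp(t)) dt.
Step 2. Evaluate the standard form: now 4*t*exp(t) - 4*exp(t).
Answer: 4*t*exp(t) - 4*exp(t).


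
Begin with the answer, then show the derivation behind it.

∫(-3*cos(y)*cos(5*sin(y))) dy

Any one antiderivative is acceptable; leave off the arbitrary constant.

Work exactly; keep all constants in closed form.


The answer is -3*sin(5*sin(y))/5.
Step 1. Substitute u = sin(y), turning ∫(-3*cos(y)*cos(5*sin(y))) dy into ∫(-3*cos(5*u)) du: now ∫(-3*cos(5*u)) du.
Step 2. Evaluate the standard form: now -3*sin(5*u)/5.
Step 3. Substitute back u = sin(y): now -3*sin(5*sin(y))/5.
Answer: -3*sin(5*sin(y))/5.


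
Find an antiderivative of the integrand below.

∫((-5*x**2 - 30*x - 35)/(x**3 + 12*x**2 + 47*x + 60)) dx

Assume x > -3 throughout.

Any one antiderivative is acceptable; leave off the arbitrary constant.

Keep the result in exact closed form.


Answer: 5*log(x + 3) - 5*log(x + 4) - 5*log(x + 5).


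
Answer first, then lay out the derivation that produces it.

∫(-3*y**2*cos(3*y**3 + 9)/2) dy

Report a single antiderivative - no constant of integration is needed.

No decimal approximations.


The answer is -sin(3*y**3 + 9)/6.
Step 1. Substitute u = y**3 + 3, turning ∫(-3*y**2*cos(3*y**3 + 9)/2) dy into ∫(-cos(3*u)/2) du: now ∫(-cos(3*u)/2) du.
Step 2. Evaluate the standard form: now -sin(3*u)/6.
Step 3. Substitute back u = y**3 + 3: now -sin(3*y**3 + 9)/6.
Answer: -sin(3*y**3 + 9)/6.


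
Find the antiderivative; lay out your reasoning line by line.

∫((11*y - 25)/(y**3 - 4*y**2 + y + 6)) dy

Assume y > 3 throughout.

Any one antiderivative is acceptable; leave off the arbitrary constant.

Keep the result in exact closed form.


Step 1. Decompose ∫((11*y - 25)/(y**3 - 4*y**2 + y + 6)) dy by partial fractions, (11*y - 25)/(y**3 - 4*y**2 + y + 6) = -3/(y + 1) + 1/(y - 2) + 2/(y - 3): now ∫(2/(y - 3)) dy + ∫(1/(y - 2)) dy + ∫(-3/(y + 1)) dy.
Step 2. Evaluate the standard form [assuming y > 3]: now 2*log(y - 3) + ∫(1/(y - 2)) dy + ∫(-3/(y + 1)) dy.
Step 3. Evaluate the standard form [assuming y > 2]: now 2*log(y - 3) + log(y - 2) + ∫(-3/(y + 1)) dy.
Step 4. Evaluate the standard form [assuming y > -1]: now 2*log(y - 3) + log(y - 2) - 3*log(y + 1).
Answer: 2*log(y - 3) + log(y - 2) - 3*log(y + 1).


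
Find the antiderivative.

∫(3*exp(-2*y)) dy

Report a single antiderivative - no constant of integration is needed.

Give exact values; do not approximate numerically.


Answer: -3*exp(-2*y)/2.


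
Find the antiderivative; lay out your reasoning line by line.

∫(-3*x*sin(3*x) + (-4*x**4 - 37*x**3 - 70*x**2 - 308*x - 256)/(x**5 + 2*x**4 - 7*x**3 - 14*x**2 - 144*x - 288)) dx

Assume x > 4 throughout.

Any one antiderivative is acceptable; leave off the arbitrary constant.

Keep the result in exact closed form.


Step 1. Rewrite: now ∫(-3*x*sin(3*x)) dx + ∫((-4*x**4 - 37*x**3 - 70*x**2 - 308*x - 256)/(x**5 + 2*x**4 - 7*x**3 - 14*x**2 - 144*x - 288)) dx.
Step 2. Integrate ∫(-3*x*sin(3*x)) dx by parts with u = x, dv = (-3*sin(3*x)) dx, so v = cos(3*x): now x*cos(3*x) + ∫((-4*x**4 - 37*x**3 - 70*x**2 - 308*x - 256)/(x**5 + 2*x**4 - 7*x**3 - 14*x**2 - 144*x - 288)) dx + ∫(-cos(3*x)) dx.
Step 3. Evaluate the standard form: now x*cos(3*x) - sin(3*x)/3 + ∫((-4*x**4 - 37*x**3 - 70*x**2 - 308*x - 256)/(x**5 + 2*x**4 - 7*x**3 - 14*x**2 - 144*x - 288)) dx.
Step 4. Decompose ∫((-4*x**4 - 37*x**3 - 70*x**2 - 308*x - 256)/(x**5 + 2*x**4 - 7*x**3 - 14*x**2 - 144*x - 288)) dx by partial fractions, (-4*x**4 - 37*x**3 - 70*x**2 - 308*x - 256)/(x**5 + 2*x**4 - 7*x**3 - 14*x**2 - 144*x - 288) = -1/(x**2 + 9) + 3/(x + 4) - 2/(x + 2) - 5/(x - 4): now x*cos(3*x) - sin(3*x)/3 + ∫(-5/(x - 4)) dx + ∫(-2/(x + 2)) dx + ∫(3/(x + 4)) dx + ∫(-1/(x**2 + 9)) dx.
Step 5. Evaluate the standard form [assuming x > -2]: now x*cos(3*x) - 2*log(x + 2) - sin(3*x)/3 + ∫(-5/(x - 4)) dx + ∫(3/(x + 4)) dx + ∫(-1/(x**2 + 9)) dx.
Step 6. Evaluate the standard form [assuming x > 4]: now x*cos(3*x) - 5*log(x - 4) - 2*log(x + 2) - sin(3*x)/3 + ∫(3/(x + 4)) dx + ∫(-1/(x**2 + 9)) dx.
Step 7. Evaluate the standard form [assuming x > -4]: now x*cos(3*x) - 5*log(x - 4) - 2*log(x + 2) + 3*log(x + 4) - sin(3*x)/3 + ∫(-1/(x**2 + 9)) dx.
Step 8. Evaluate the standard form: now x*cos(3*x) - 5*log(x - 4) - 2*log(x + 2) + 3*log(x + 4) - sin(3*x)/3 - atan(x/3)/3.
Answer: x*cos(3*x) - 5*log(x - 4) - 2*log(x + 2) + 3*log(x + 4) - sin(3*x)/3 - atan(x/3)/3.


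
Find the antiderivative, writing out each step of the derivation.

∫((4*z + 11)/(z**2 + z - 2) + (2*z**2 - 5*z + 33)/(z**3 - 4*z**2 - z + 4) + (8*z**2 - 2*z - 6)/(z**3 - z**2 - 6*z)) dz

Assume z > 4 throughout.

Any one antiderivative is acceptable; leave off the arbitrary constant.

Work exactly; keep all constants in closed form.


Step 1. Rewrite: now ∫((4*z + 11)/(z**2 + z - 2)) dz + ∫((2*z**2 - 5*z + 33)/(z**3 - 4*z**2 - z + 4)) dz + ∫((8*z**2 - 2*z - 6)/(z**3 - z**2 - 6*z)) dz.
Step 2. Decompose ∫((2*z**2 - 5*z + 33)/(z**3 - 4*z**2 - z + 4)) dz by partial fractions, (2*z**2 - 5*z + 33)/(z**3 - 4*z**2 - z + 4) = 4/(z + 1) - 5/(z - 1) + 3/(z - 4): now ∫((4*z + 11)/(z**2 + z - 2)) dz + ∫((8*z**2 - 2*z - 6)/(z**3 - z**2 - 6*z)) dz + ∫(3/(z - 4)) dz + ∫(-5/(z - 1)) dz + ∫(4/(z + 1)) dz.
Step 3. Evaluate the standard form [assuming z > 1]: now -5*log(z - 1) + ∫((4*z + 11)/(z**2 + z - 2)) dz + ∫((8*z**2 - 2*z - 6)/(z**3 - z**2 - 6*z)) dz + ∫(3/(z - 4)) dz + ∫(4/(z + 1)) dz.
Step 4. Evaluate the standard form [assuming z > 4]: now 3*log(z - 4) - 5*log(z - 1) + ∫((4*z + 11)/(z**2 + z - 2)) dz + ∫((8*z**2 - 2*z - 6)/(z**3 - z**2 - 6*z)) dz + ∫(4/(z + 1)) dz.
Step 5. Evaluate the standard form [assuming z > -1]: now 3*log(z - 4) - 5*log(z - 1) + 4*log(z + 1) + ∫((4*z + 11)/(z**2 + z - 2)) dz + ∫((8*z**2 - 2*z - 6)/(z**3 - z**2 - 6*z)) dz.
Step 6. Decompose ∫((8*z**2 - 2*z - 6)/(z**3 - z**2 - 6*z)) dz by partial fractions, (8*z**2 - 2*z - 6)/(z**3 - z**2 - 6*z) = 3/(z + 2) + 4/(z - 3) + 1/z: now 3*log(z - 4) - 5*log(z - 1) + 4*log(z + 1) + ∫(1/z) dz + ∫((4*z + 11)/(z**2 + z - 2)) dz + ∫(4/(z - 3)) dz + ∫(3/(z + 2)) dz.
Step 7. Evaluate the standard form [assuming z > -2]: now 3*log(z - 4) - 5*log(z - 1) + 4*log(z + 1) + 3*log(z + 2) + ∫(1/z) dz + ∫((4*z + 11)/(z**2 + z - 2)) dz + ∫(4/(z - 3)) dz.
Step 8. Evaluate the standard form [assuming z > 3]: now 3*log(z - 4) + 4*log(z - 3) - 5*log(z - 1) + 4*log(z + 1) + 3*log(z + 2) + ∫(1/z) dz + ∫((4*z + 11)/(z**2 + z - 2)) dz.
Step 9. Evaluate the standard form [assuming z > 0]: now log(z) + 3*log(z - 4) + 4*log(z - 3) - 5*log(z - 1) + 4*log(z + 1) + 3*log(z + 2) + ∫((4*z + 11)/(z**2 + z - 2)) dz.
Step 10. Decompose ∫((4*z + 11)/(z**2 + z - 2)) dz by partial fractions, (4*z + 11)/(z**2 + z - 2) = -1/(z + 2) + 5/(z - 1): now log(z) + 3*log(z - 4) + 4*log(z - 3) - 5*log(z - 1) + 4*log(z + 1) + 3*log(z + 2) + ∫(5/(z - 1)) dz + ∫(-1/(z + 2)) dz.
Step 11. Evaluate the standard form [assuming z > 1]: now log(z) + 3*log(z - 4) + 4*log(z - 3) + 4*log(z + 1) + 3*log(z + 2) + ∫(-1/(z + 2)) dz.
Step 12. Evaluate the standard form [assuming z > -2]: now log(z) + 3*log(z - 4) + 4*log(z - 3) + 4*log(z + 1) + 2*log(z + 2).
Answer: log(z) + 3*log(z - 4) + 4*log(z - 3) + 4*log(z + 1) + 2*log(z + 2).


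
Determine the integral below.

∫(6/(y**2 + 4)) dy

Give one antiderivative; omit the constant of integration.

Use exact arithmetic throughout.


Answer: 3*atan(y/2).


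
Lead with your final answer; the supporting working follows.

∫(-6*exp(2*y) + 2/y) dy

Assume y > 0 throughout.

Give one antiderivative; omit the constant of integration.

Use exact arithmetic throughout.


The answer is -3*exp(2*y) + 2*log(y).
Step 1. Rewrite: now ∫(2/y) dy + ∫(-6*exp(2*y)) dy.
Step 2. Evaluate the standard form: now -3*exp(2*y) + ∫(2/y) dy.
Step 3. Evaluate the standard form [assuming y > 0]: now -3*exp(2*y) + 2*log(y).
Answer: -3*exp(2*y) + 2*log(y).


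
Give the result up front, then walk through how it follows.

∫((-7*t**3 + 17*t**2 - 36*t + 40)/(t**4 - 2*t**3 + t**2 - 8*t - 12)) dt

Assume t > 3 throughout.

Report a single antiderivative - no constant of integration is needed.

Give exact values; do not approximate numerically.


The answer is -2*log(t - 3) - 5*log(t + 1) + 2*atan(t/2).
Step 1. Decompose ∫((-7*t**3 + 17*t**2 - 36*t + 40)/(t**4 - 2*t**3 + t**2 - 8*t - 12)) dt by partial fractions, (-7*t**3 + 17*t**2 - 36*t + 40)/(t**4 - 2*t**3 + t**2 - 8*t - 12) = 4/(t**2 + 4) - 5/(t + 1) - 2/(t - 3): now ∫(-2/(t - 3)) dt + ∫(-5/(t + 1)) dt + ∫(4/(t**2 + 4)) dt.
Step 2. Evaluate the standard form [assuming t > -1]: now -5*log(t + 1) + ∫(-2/(t - 3)) dt + ∫(4/(t**2 + 4)) dt.
Step 3. Evaluate the standard form [assuming t > 3]: now -2*log(t - 3) - 5*log(t + 1) + ∫(4/(t**2 + 4)) dt.
Step 4. Evaluate the standard form: now -2*log(t - 3) - 5*log(t + 1) + 2*atan(t/2).
Answer: -2*log(t - 3) - 5*log(t + 1) + 2*atan(t/2).


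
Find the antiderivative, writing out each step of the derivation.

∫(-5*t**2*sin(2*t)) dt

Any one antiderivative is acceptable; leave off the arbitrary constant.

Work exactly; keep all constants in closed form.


Step 1. Integrate ∫(-5*t**2*sin(2*t)) dt by parts with u = t**2, dv = (-5*sin(2*t)) dt, so v = 5*cos(2*t)/2: now 5*t**2*cos(2*t)/2 + ∫(-5*t*cos(2*t)) dt.
Step 2. Integrate ∫(-5*t*cos(2*t)) dt by parts with u = t, dv = (-5*cos(2*t)) dt, so v = -5*sin(2*t)/2: now 5*t**2*cos(2*t)/2 - 5*t*sin(2*t)/2 + ∫(5*sin(2*t)/2) dt.
Step 3. Evaluate the standard form: now 5*t**2*cos(2*t)/2 - 5*t*sin(2*t)/2 - 5*cos(2*t)/4.
Answer: 5*t**2*cos(2*t)/2 - 5*t*sin(2*t)/2 - 5*cos(2*t)/4.


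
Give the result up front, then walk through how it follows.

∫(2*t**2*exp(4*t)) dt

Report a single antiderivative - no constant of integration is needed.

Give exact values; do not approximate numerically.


The answer is t**2*exp(4*t)/2 - t*exp(4*t)/4 + exp(4*t)/16.
Step 1. Integrate ∫(2*t**2*exp(4*t)) dt by parts with u = t**2, dv = (2*exp(4*t)) dt, so v = exp(4*t)/2: now t**2*exp(4*t)/2 + ∫(-t*exp(4*t)) dt.
Step 2. Integrate ∫(-t*exp(4*t)) dt by parts with u = t, dv = (-exp(4*t)) dt, so v = -exp(4*t)/4: now t**2*exp(4*t)/2 - t*exp(4*t)/4 + ∫(exp(4*t)/4) dt.
Step 3. Evaluate the standard form: now t**2*exp(4*t)/2 - t*exp(4*t)/4 + exp(4*t)/16.
Answer: t**2*exp(4*t)/2 - t*exp(4*t)/4 + exp(4*t)/16.


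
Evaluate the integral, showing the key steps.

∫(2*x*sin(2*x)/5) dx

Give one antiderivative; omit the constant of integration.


Step 1. Integrate ∫(2*x*sin(2*x)/5) dx by parts with u = x, dv = (2*sin(2*x)/5) dx, so v = -cos(2*x)/5: now -x*cos(2*x)/5 + ∫(cos(2*x)/5) dx.
Step 2. Evaluate the standard form: now -x*cos(2*x)/5 + sin(2*x)/10.
Answer: -x*cos(2*x)/5 + sin(2*x)/10.


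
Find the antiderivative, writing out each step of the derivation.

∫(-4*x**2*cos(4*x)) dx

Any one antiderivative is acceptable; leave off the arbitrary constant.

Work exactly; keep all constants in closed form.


Step 1. Integrate ∫(-4*x**2*cos(4*x)) dx by parts with u = x**2, dv = (-4*cos(4*x)) dx, so v = -sin(4*x): now -x**2*sin(4*x) + ∫(2*x*sin(4*x)) dx.
Step 2. Integrate ∫(2*x*sin(4*x)) dx by parts with u = x, dv = (2*sin(4*x)) dx, so v = -cos(4*x)/2: now -x**2*sin(4*x) - x*cos(4*x)/2 + ∫(cos(4*x)/2) dx.
Step 3. Evaluate the standard form: now -x**2*sin(4*x) - x*cos(4*x)/2 + sin(4*x)/8.
Answer: -x**2*sin(4*x) - x*cos(4*x)/2 + sin(4*x)/8.


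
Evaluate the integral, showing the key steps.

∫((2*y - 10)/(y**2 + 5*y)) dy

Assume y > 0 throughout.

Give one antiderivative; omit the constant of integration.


Step 1. Decompose ∫((2*y - 10)/(y**2 + 5*y)) dy by partial fractions, (2*y - 10)/(y**2 + 5*y) = 4/(y + 5) - 2/y: now ∫(-2/y) dy + ∫(4/(y + 5)) dy.
Step 2. Evaluate the standard form [assuming y > 0]: now -2*log(y) + ∫(4/(y + 5)) dy.
Step 3. Evaluate the standard form [assuming y > -5]: now -2*log(y) + 4*log(y + 5).
Answer: -2*log(y) + 4*log(y + 5).


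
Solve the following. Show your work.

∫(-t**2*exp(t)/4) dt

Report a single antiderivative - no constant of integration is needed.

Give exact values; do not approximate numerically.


Step 1. Integrate ∫(-t**2*exp(t)/4) dt by parts with u = t**2, dv = (-exp(t)/4) dt, so v = -exp(t)/4: now -t**2*exp(t)/4 + ∫(t*exp(t)/2) dt.
Step 2. Integrate ∫(t*exp(t)/2) dt by parts with u = t, dv = (exp(t)/2) dt, so v = exp(t)/2: now -t**2*exp(t)/4 + t*exp(t)/2 + ∫(-exp(t)/2) dt.
Step 3. Evaluate the standard form: now -t**2*exp(t)/4 + t*exp(t)/2 - exp(t)/2.
Answer: -t**2*exp(t)/4 + t*exp(t)/2 - exp(t)/2.


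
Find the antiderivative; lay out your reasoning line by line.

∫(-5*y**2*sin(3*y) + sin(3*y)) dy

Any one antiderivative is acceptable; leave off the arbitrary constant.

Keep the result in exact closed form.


Step 1. Rewrite: now ∫(-5*y**2*sin(3*y)) dy + ∫(sin(3*y)) dy.
Step 2. Evaluate the standard form: now -cos(3*y)/3 + ∫(-5*y**2*sin(3*y)) dy.
Step 3. Integrate ∫(-5*y**2*sin(3*y)) dy by parts with u = y**2, dv = (-5*sin(3*y)) dy, so v = 5*cos(3*y)/3: now 5*y**2*cos(3*y)/3 - cos(3*y)/3 + ∫(-10*y*cos(3*y)/3) dy.
Step 4. Integrate ∫(-10*y*cos(3*y)/3) dy by parts with u = y, dv = (-10*cos(3*y)/3) dy, so v = -10*sin(3*y)/9: now 5*y**2*cos(3*y)/3 - 10*y*sin(3*y)/9 - cos(3*y)/3 + ∫(10*sin(3*y)/9) dy.
Step 5. Evaluate the standard form: now 5*y**2*cos(3*y)/3 - 10*y*sin(3*y)/9 - 19*cos(3*y)/27.
Answer: 5*y**2*cos(3*y)/3 - 10*y*sin(3*y)/9 - 19*cos(3*y)/27.


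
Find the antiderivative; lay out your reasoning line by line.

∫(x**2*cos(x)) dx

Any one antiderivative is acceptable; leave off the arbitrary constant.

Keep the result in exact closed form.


Step 1. Integrate ∫(x**2*cos(x)) dx by parts with u = x**2, dv = (cos(x)) dx, so v = sin(x): now x**2*sin(x) + ∫(-2*x*sin(x)) dx.
Step 2. Integrate ∫(-2*x*sin(x)) dx by parts with u = x, dv = (-2*sin(x)) dx, so v = 2*cos(x): now x**2*sin(x) + 2*x*cos(x) + ∫(-2*cos(x)) dx.
Step 3. Evaluate the standard form: now x**2*sin(x) + 2*x*cos(x) - 2*sin(x).
Answer: x**2*sin(x) + 2*x*cos(x) - 2*sin(x).


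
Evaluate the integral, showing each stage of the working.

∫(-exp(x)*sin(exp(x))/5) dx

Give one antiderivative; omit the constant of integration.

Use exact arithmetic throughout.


Step 1. Substitute u = exp(x), turning ∫(-exp(x)*sin(exp(x))/5) dx into ∫(-sin(u)/5) du: now ∫(-sin(u)/5) du.
Step 2. Evaluate the standard form: now cos(u)/5.
Step 3. Substitute back u = exp(x): now cos(exp(x))/5.
Answer: cos(exp(x))/5.


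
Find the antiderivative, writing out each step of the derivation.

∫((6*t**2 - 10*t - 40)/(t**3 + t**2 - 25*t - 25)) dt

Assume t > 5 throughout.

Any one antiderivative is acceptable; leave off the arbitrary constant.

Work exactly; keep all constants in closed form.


Step 1. Decompose ∫((6*t**2 - 10*t - 40)/(t**3 + t**2 - 25*t - 25)) dt by partial fractions, (6*t**2 - 10*t - 40)/(t**3 + t**2 - 25*t - 25) = 4/(t + 5) + 1/(t + 1) + 1/(t - 5): now ∫(1/(t - 5)) dt + ∫(1/(t + 1)) dt + ∫(4/(t + 5)) dt.
Step 2. Evaluate the standard form [assuming t > 5]: now log(t - 5) + ∫(1/(t + 1)) dt + ∫(4/(t + 5)) dt.
Step 3. Evaluate the standard form [assuming t > -5]: now log(t - 5) + 4*log(t + 5) + ∫(1/(t + 1)) dt.
Step 4. Evaluate the standard form [assuming t > -1]: now log(t - 5) + log(t + 1) + 4*log(t + 5).
Answer: log(t - 5) + log(t + 1) + 4*log(t + 5).


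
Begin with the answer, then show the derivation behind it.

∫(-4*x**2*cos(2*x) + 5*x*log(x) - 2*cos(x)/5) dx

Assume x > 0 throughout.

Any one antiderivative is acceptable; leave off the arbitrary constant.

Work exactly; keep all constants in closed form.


The answer is 5*x**2*log(x)/2 - 2*x**2*sin(2*x) - 5*x**2/4 - 2*x*cos(2*x) - 2*sin(x)/5 + sin(2*x).
Step 1. Rewrite: now ∫(5*x*log(x)) dx + ∫(-4*x**2*cos(2*x)) dx + ∫(-2*cos(x)/5) dx.
Step 2. Evaluate the standard form: now -2*sin(x)/5 + ∫(5*x*log(x)) dx + ∫(-4*x**2*cos(2*x)) dx.
Step 3. Integrate ∫(5*x*log(x)) dx by parts with u = log(x), dv = (5*x) dx, so v = 5*x**2/2 [assuming x > 0]: now 5*x**2*log(x)/2 - 2*sin(x)/5 + ∫(-5*x/2) dx + ∫(-4*x**2*cos(2*x)) dx.
Step 4. Evaluate the standard form: now 5*x**2*log(x)/2 - 5*x**2/4 - 2*sin(x)/5 + ∫(-4*x**2*cos(2*x)) dx.
Step 5. Integrate ∫(-4*x**2*cos(2*x)) dx by parts with u = x**2, dv = (-4*cos(2*x)) dx, so v = -2*sin(2*x): now 5*x**2*log(x)/2 - 2*x**2*sin(2*x) - 5*x**2/4 - 2*sin(x)/5 + ∫(4*x*sin(2*x)) dx.
Step 6. Integrate ∫(4*x*sin(2*x)) dx by parts with u = x, dv = (4*sin(2*x)) dx, so v = -2*cos(2*x): now 5*x**2*log(x)/2 - 2*x**2*sin(2*x) - 5*x**2/4 - 2*x*cos(2*x) - 2*sin(x)/5 + ∫(2*cos(2*x)) dx.
Step 7. Evaluate the standard form: now 5*x**2*log(x)/2 - 2*x**2*sin(2*x) - 5*x**2/4 - 2*x*cos(2*x) - 2*sin(x)/5 + sin(2*x).
Answer: 5*x**2*log(x)/2 - 2*x**2*sin(2*x) - 5*x**2/4 - 2*x*cos(2*x) - 2*sin(x)/5 + sin(2*x).


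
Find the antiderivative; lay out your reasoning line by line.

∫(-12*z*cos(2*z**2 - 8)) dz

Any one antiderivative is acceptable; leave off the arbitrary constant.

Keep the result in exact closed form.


Step 1. Substitute u = z**2 - 4, turning ∫(-12*z*cos(2*z**2 - 8)) dz into ∫(-6*cos(2*u)) du: now ∫(-6*cos(2*u)) du.
Step 2. Evaluate the standard form: now -3*sin(2*u).
Step 3. Substitute back u = z**2 - 4: now -3*sin(2*z**2 - 8).
Answer: -3*sin(2*z**2 - 8).


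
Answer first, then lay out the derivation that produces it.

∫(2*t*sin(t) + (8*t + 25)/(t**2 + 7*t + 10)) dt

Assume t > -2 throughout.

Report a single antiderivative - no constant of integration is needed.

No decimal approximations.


The answer is -2*t*cos(t) + 3*log(t + 2) + 5*log(t + 5) + 2*sin(t).
Step 1. Rewrite: now ∫(2*t*sin(t)) dt + ∫((8*t + 25)/(t**2 + 7*t + 10)) dt.
Step 2. Integrate ∫(2*t*sin(t)) dt by parts with u = t, dv = (2*sin(t)) dt, so v = -2*cos(t): now -2*t*cos(t) + ∫((8*t + 25)/(t**2 + 7*t + 10)) dt + ∫(2*cos(t)) dt.
Step 3. Evaluate the standard form: now -2*t*cos(t) + 2*sin(t) + ∫((8*t + 25)/(t**2 + 7*t + 10)) dt.
Step 4. Decompose ∫((8*t + 25)/(t**2 + 7*t + 10)) dt by partial fractions, (8*t + 25)/(t**2 + 7*t + 10) = 5/(t + 5) + 3/(t + 2): now -2*t*cos(t) + 2*sin(t) + ∫(3/(t + 2)) dt + ∫(5/(t + 5)) dt.
Step 5. Evaluate the standard form [assuming t > -2]: now -2*t*cos(t) + 3*log(t + 2) + 2*sin(t) + ∫(5/(t + 5)) dt.
Step 6. Evaluate the standard form [assuming t > -5]: now -2*t*cos(t) + 3*log(t + 2) + 5*log(t + 5) + 2*sin(t).
Answer: -2*t*cos(t) + 3*log(t + 2) + 5*log(t + 5) + 2*sin(t).


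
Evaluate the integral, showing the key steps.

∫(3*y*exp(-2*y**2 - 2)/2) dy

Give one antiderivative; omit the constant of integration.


Step 1. Substitute u = y**2 + 1, turning ∫(3*y*exp(-2*y**2 - 2)/2) dy into ∫(3*exp(-2*u)/4) du: now ∫(3*exp(-2*u)/4) du.
Step 2. Evaluate the standard form: now -3*exp(-2*u)/8.
Step 3. Substitute back u = y**2 + 1: now -3*exp(-2*y**2 - 2)/8.
Answer: -3*exp(-2*y**2 - 2)/8.


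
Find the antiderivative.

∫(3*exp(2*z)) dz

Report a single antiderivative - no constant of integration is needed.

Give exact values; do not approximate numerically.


Answer: 3*exp(2*z)/2.


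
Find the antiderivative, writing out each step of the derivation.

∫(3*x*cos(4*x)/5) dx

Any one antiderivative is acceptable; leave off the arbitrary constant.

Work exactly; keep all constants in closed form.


Step 1. Integrate ∫(3*x*cos(4*x)/5) dx by parts with u = x, dv = (3*cos(4*x)/5) dx, so v = 3*sin(4*x)/20: now 3*x*sin(4*x)/20 + ∫(-3*sin(4*x)/20) dx.
Step 2. Evaluate the standard form: now 3*x*sin(4*x)/20 + 3*cos(4*x)/80.
Answer: 3*x*sin(4*x)/20 + 3*cos(4*x)/80.


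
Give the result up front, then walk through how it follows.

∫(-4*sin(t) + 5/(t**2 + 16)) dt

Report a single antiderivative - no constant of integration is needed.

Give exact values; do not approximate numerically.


The answer is 4*cos(t) + 5*atan(t/4)/4.
Step 1. Rewrite: now ∫(5/(t**2 + 16)) dt + ∫(-4*sin(t)) dt.
Step 2. Evaluate the standard form: now 5*atan(t/4)/4 + ∫(-4*sin(t)) dt.
Step 3. Evaluate the standard form: now 4*cos(t) + 5*atan(t/4)/4.
Answer: 4*cos(t) + 5*atan(t/4)/4.


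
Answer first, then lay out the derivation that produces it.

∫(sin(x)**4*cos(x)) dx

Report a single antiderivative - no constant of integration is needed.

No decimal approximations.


The answer is sin(x)**5/5.
Step 1. Substitute u = sin(x), turning ∫(sin(x)**4*cos(x)) dx into ∫(u**4) du: now ∫(u**4) du.
Step 2. Evaluate the standard form: now u**5/5.
Step 3. Substitute back u = sin(x): now sin(x)**5/5.
Answer: sin(x)**5/5.


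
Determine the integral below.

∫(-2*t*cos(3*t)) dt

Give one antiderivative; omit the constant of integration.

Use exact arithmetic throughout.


Answer: -2*t*sin(3*t)/3 - 2*cos(3*t)/9.


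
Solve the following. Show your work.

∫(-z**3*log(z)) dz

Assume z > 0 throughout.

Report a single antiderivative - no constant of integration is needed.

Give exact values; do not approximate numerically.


Step 1. Integrate ∫(-z**3*log(z)) dz by parts with u = log(z), dv = (-z**3) dz, so v = -z**4/4 [assuming z > 0]: now -z**4*log(z)/4 + ∫(z**3/4) dz.
Step 2. Evaluate the standard form: now -z**4*log(z)/4 + z**4/16.
Answer: -z**4*log(z)/4 + z**4/16.


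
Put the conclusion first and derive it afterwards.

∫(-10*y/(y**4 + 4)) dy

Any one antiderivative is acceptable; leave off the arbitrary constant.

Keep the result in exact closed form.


The answer is -5*atan(y**2/2)/2.
Step 1. Substitute u = y**2, turning ∫(-10*y/(y**4 + 4)) dy into ∫(-5/(u**2 + 4)) du: now ∫(-5/(u**2 + 4)) du.
Step 2. Evaluate the standard form: now -5*atan(u/2)/2.
Step 3. Substitute back u = y**2: now -5*atan(y**2/2)/2.
Answer: -5*atan(y**2/2)/2.


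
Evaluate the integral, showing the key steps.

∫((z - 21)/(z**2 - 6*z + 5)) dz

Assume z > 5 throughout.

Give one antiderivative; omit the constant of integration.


Step 1. Decompose ∫((z - 21)/(z**2 - 6*z + 5)) dz by partial fractions, (z - 21)/(z**2 - 6*z + 5) = 5/(z - 1) - 4/(z - 5): now ∫(-4/(z - 5)) dz + ∫(5/(z - 1)) dz.
Step 2. Evaluate the standard form [assuming z > 1]: now 5*log(z - 1) + ∫(-4/(z - 5)) dz.
Step 3. Evaluate the standard form [assuming z > 5]: now -4*log(z - 5) + 5*log(z - 1).
Answer: -4*log(z - 5) + 5*log(z - 1).
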